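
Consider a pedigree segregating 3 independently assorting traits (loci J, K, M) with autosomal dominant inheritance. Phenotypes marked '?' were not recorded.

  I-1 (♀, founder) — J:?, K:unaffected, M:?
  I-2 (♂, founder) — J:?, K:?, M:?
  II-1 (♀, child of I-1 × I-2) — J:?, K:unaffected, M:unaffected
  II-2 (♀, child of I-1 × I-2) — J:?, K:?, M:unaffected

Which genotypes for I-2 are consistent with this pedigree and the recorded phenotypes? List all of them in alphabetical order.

I-2 ∈ {JJ Kk Mm, JJ Kk mm, JJ kk Mm, JJ kk mm, Jj Kk Mm, Jj Kk mm, Jj kk Mm, Jj kk mm, jj Kk Mm, jj Kk mm, jj kk Mm, jj kk mm}

J/I-1 ? ·: jj|Jj|JJ
J/I-2 ? ·: jj|Jj|JJ
J/II-1 ? I-1×I-2: jj|Jj|JJ
J/II-2 ? I-1×I-2: jj|Jj|JJ
⇒ J over [I-1,I-2,II-1,II-2]: 29 consistent
K/I-1 un ·: kk
K/I-2 ? ·: kk|Kk
K/II-1 un I-1×I-2: kk
K/II-2 ? I-1×I-2: kk|Kk
⇒ K over [I-1,I-2,II-1,II-2]: 3 consistent
M/I-1 ? ·: mm|Mm
M/I-2 ? ·: mm|Mm
M/II-1 un I-1×I-2: mm
M/II-2 un I-1×I-2: mm
⇒ M over [I-1,I-2,II-1,II-2]: 4 consistent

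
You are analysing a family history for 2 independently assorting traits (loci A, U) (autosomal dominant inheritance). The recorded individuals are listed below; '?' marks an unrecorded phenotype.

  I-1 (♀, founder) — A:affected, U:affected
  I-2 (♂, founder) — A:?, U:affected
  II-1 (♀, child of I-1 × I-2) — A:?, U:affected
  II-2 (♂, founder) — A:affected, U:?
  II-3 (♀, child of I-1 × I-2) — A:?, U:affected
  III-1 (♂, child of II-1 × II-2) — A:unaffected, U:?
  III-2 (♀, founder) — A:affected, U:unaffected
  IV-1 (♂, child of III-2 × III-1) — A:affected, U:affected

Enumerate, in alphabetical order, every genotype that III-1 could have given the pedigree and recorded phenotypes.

III-1 ∈ {aa UU, aa Uu}

A/I-1 aff ·: Aa|AA
A/I-2 ? ·: aa|Aa|AA
A/II-1 ? I-1×I-2: aa|Aa
A/II-2 aff ·: Aa
A/II-3 ? I-1×I-2: aa|Aa|AA
A/III-1 un II-1×II-2: aa
A/III-2 aff ·: Aa|AA
A/IV-1 aff III-2×III-1: Aa
⇒ A over [I-1,I-2,II-1,II-2,II-3,III-1,III-2,IV-1]: 30 consistent
U/I-1 aff ·: Uu|UU
U/I-2 aff ·: Uu|UU
U/II-1 aff I-1×I-2: Uu|UU
U/II-2 ? ·: uu|Uu|UU
U/II-3 aff I-1×I-2: Uu|UU
U/III-1 ? II-1×II-2: Uu|UU
U/III-2 un ·: uu
U/IV-1 aff III-2×III-1: Uu
⇒ U over [I-1,I-2,II-1,II-2,II-3,III-1,III-2,IV-1]: 58 consistent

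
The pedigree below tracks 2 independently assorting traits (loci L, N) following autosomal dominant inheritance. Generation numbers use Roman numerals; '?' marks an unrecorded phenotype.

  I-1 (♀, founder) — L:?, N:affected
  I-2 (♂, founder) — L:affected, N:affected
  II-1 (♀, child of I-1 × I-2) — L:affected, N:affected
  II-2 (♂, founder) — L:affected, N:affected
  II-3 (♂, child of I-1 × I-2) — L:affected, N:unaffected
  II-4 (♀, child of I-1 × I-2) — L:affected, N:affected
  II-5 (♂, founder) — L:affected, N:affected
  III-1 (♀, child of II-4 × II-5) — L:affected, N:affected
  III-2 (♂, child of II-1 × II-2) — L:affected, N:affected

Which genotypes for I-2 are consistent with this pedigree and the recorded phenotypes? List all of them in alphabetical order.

L/I-1 ? ·: ll|Ll|LL
L/I-2 aff ·: Ll|LL
L/II-1 aff I-1×I-2: Ll|LL
L/II-2 aff ·: Ll|LL
L/II-3 aff I-1×I-2: Ll|LL
L/II-4 aff I-1×I-2: Ll|LL
L/II-5 aff ·: Ll|LL
L/III-1 aff II-4×II-5: Ll|LL
L/III-2 aff II-1×II-2: Ll|LL
⇒ L over [I-1,I-2,II-1,II-2,II-3,II-4,II-5,III-1,III-2]: 335 consistent
N/I-1 aff ·: Nn
N/I-2 aff ·: Nn
N/II-1 aff I-1×I-2: Nn|NN
N/II-2 aff ·: Nn|NN
N/II-3 un I-1×I-2: nn
N/II-4 aff I-1×I-2: Nn|NN
N/II-5 aff ·: Nn|NN
N/III-1 aff II-4×II-5: Nn|NN
N/III-2 aff II-1×II-2: Nn|NN
⇒ N over [I-1,I-2,II-1,II-2,II-3,II-4,II-5,III-1,III-2]: 49 consistent

I-2 ∈ {LL Nn, Ll Nn}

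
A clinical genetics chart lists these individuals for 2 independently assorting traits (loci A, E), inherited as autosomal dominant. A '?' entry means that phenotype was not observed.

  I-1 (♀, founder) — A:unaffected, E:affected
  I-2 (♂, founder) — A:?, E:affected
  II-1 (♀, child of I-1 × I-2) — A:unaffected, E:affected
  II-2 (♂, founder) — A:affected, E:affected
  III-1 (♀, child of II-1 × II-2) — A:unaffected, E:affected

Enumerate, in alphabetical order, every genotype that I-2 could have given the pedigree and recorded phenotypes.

A/I-1 un ·: aa
A/I-2 ? ·: aa|Aa
A/II-1 un I-1×I-2: aa
A/II-2 aff ·: Aa
A/III-1 un II-1×II-2: aa
⇒ A over [I-1,I-2,II-1,II-2,III-1]: 2 consistent
E/I-1 aff ·: Ee|EE
E/I-2 aff ·: Ee|EE
E/II-1 aff I-1×I-2: Ee|EE
E/II-2 aff ·: Ee|EE
E/III-1 aff II-1×II-2: Ee|EE
⇒ E over [I-1,I-2,II-1,II-2,III-1]: 24 consistent

I-2 ∈ {Aa EE, Aa Ee, aa EE, aa Ee}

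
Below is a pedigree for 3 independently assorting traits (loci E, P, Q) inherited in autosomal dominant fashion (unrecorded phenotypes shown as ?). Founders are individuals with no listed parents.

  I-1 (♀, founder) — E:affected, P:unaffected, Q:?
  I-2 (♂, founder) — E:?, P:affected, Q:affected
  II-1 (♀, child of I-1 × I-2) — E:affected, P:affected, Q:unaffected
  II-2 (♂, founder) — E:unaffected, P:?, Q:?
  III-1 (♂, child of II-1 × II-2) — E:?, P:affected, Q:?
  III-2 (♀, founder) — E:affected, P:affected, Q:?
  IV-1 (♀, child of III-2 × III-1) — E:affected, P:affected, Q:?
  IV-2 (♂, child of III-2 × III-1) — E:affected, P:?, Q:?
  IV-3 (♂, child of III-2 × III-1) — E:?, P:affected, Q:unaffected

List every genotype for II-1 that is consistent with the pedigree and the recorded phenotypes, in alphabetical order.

II-1 ∈ {EE Pp qq, Ee Pp qq}

E/I-1 aff ·: Ee|EE
E/I-2 ? ·: ee|Ee|EE
E/II-1 aff I-1×I-2: Ee|EE
E/II-2 un ·: ee
E/III-1 ? II-1×II-2: ee|Ee
E/III-2 aff ·: Ee|EE
E/IV-1 aff III-2×III-1: Ee|EE
E/IV-2 aff III-2×III-1: Ee|EE
E/IV-3 ? III-2×III-1: ee|Ee|EE
⇒ E over [I-1,I-2,II-1,II-2,III-1,III-2,IV-1,IV-2,IV-3]: 195 consistent
P/I-1 un ·: pp
P/I-2 aff ·: Pp|PP
P/II-1 aff I-1×I-2: Pp
P/II-2 ? ·: pp|Pp|PP
P/III-1 aff II-1×II-2: Pp|PP
P/III-2 aff ·: Pp|PP
P/IV-1 aff III-2×III-1: Pp|PP
P/IV-2 ? III-2×III-1: pp|Pp|PP
P/IV-3 aff III-2×III-1: Pp|PP
⇒ P over [I-1,I-2,II-1,II-2,III-1,III-2,IV-1,IV-2,IV-3]: 156 consistent
Q/I-1 ? ·: qq|Qq
Q/I-2 aff ·: Qq
Q/II-1 un I-1×I-2: qq
Q/II-2 ? ·: qq|Qq|QQ
Q/III-1 ? II-1×II-2: qq|Qq
Q/III-2 ? ·: qq|Qq
Q/IV-1 ? III-2×III-1: qq|Qq|QQ
Q/IV-2 ? III-2×III-1: qq|Qq|QQ
Q/IV-3 un III-2×III-1: qq
⇒ Q over [I-1,I-2,II-1,II-2,III-1,III-2,IV-1,IV-2,IV-3]: 72 consistent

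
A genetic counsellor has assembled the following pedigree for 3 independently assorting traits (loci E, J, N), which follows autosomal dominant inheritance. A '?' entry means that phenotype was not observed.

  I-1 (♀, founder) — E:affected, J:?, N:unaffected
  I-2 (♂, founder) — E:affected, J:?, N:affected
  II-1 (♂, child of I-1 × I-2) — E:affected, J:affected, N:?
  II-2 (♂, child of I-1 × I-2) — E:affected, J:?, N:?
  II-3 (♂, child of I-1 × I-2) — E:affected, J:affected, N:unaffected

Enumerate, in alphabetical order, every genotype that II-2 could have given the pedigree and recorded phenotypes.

E/I-1 aff ·: Ee|EE
E/I-2 aff ·: Ee|EE
E/II-1 aff I-1×I-2: Ee|EE
E/II-2 aff I-1×I-2: Ee|EE
E/II-3 aff I-1×I-2: Ee|EE
⇒ E over [I-1,I-2,II-1,II-2,II-3]: 25 consistent
J/I-1 ? ·: jj|Jj|JJ
J/I-2 ? ·: jj|Jj|JJ
J/II-1 aff I-1×I-2: Jj|JJ
J/II-2 ? I-1×I-2: jj|Jj|JJ
J/II-3 aff I-1×I-2: Jj|JJ
⇒ J over [I-1,I-2,II-1,II-2,II-3]: 35 consistent
N/I-1 un ·: nn
N/I-2 aff ·: Nn
N/II-1 ? I-1×I-2: nn|Nn
N/II-2 ? I-1×I-2: nn|Nn
N/II-3 un I-1×I-2: nn
⇒ N over [I-1,I-2,II-1,II-2,II-3]: 4 consistent

II-2 ∈ {EE JJ Nn, EE JJ nn, EE Jj Nn, EE Jj nn, EE jj Nn, EE jj nn, Ee JJ Nn, Ee JJ nn, Ee Jj Nn, Ee Jj nn, Ee jj Nn, Ee jj nn}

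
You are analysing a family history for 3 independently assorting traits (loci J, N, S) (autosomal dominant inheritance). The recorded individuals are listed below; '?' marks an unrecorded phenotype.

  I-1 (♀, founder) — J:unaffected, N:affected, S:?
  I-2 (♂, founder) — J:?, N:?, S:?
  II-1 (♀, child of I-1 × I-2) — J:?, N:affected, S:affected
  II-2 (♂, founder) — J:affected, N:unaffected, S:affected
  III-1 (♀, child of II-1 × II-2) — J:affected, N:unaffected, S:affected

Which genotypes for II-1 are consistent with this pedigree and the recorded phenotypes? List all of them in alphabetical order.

J/I-1 un ·: jj
J/I-2 ? ·: jj|Jj|JJ
J/II-1 ? I-1×I-2: jj|Jj
J/II-2 aff ·: Jj|JJ
J/III-1 aff II-1×II-2: Jj|JJ
⇒ J over [I-1,I-2,II-1,II-2,III-1]: 12 consistent
N/I-1 aff ·: Nn|NN
N/I-2 ? ·: nn|Nn|NN
N/II-1 aff I-1×I-2: Nn
N/II-2 un ·: nn
N/III-1 un II-1×II-2: nn
⇒ N over [I-1,I-2,II-1,II-2,III-1]: 5 consistent
S/I-1 ? ·: ss|Ss|SS
S/I-2 ? ·: ss|Ss|SS
S/II-1 aff I-1×I-2: Ss|SS
S/II-2 aff ·: Ss|SS
S/III-1 aff II-1×II-2: Ss|SS
⇒ S over [I-1,I-2,II-1,II-2,III-1]: 40 consistent

II-1 ∈ {Jj Nn SS, Jj Nn Ss, jj Nn SS, jj Nn Ss}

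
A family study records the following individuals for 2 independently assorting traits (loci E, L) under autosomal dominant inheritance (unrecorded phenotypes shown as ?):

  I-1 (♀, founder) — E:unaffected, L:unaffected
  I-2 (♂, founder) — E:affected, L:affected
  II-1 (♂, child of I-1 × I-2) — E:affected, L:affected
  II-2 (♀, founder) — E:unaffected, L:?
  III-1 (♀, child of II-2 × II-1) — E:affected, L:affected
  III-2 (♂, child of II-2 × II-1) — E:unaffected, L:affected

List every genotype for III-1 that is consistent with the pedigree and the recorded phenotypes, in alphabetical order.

E/I-1 un ·: ee
E/I-2 aff ·: Ee|EE
E/II-1 aff I-1×I-2: Ee
E/II-2 un ·: ee
E/III-1 aff II-2×II-1: Ee
E/III-2 un II-2×II-1: ee
⇒ E over [I-1,I-2,II-1,II-2,III-1,III-2]: 2 consistent
L/I-1 un ·: ll
L/I-2 aff ·: Ll|LL
L/II-1 aff I-1×I-2: Ll
L/II-2 ? ·: ll|Ll|LL
L/III-1 aff II-2×II-1: Ll|LL
L/III-2 aff II-2×II-1: Ll|LL
⇒ L over [I-1,I-2,II-1,II-2,III-1,III-2]: 18 consistent

III-1 ∈ {Ee LL, Ee Ll}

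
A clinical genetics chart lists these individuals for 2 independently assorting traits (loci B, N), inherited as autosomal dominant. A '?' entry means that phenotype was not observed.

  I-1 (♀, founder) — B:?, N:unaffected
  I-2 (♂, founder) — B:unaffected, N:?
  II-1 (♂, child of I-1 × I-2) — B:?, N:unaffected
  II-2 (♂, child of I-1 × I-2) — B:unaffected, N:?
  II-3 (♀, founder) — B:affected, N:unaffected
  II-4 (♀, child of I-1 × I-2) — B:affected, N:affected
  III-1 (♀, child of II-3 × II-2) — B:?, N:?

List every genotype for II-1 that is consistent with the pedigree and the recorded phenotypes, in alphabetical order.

B/I-1 ? ·: Bb
B/I-2 un ·: bb
B/II-1 ? I-1×I-2: bb|Bb
B/II-2 un I-1×I-2: bb
B/II-3 aff ·: Bb|BB
B/II-4 aff I-1×I-2: Bb
B/III-1 ? II-3×II-2: bb|Bb
⇒ B over [I-1,I-2,II-1,II-2,II-3,II-4,III-1]: 6 consistent
N/I-1 un ·: nn
N/I-2 ? ·: Nn
N/II-1 un I-1×I-2: nn
N/II-2 ? I-1×I-2: nn|Nn
N/II-3 un ·: nn
N/II-4 aff I-1×I-2: Nn
N/III-1 ? II-3×II-2: nn|Nn
⇒ N over [I-1,I-2,II-1,II-2,II-3,II-4,III-1]: 3 consistent

II-1 ∈ {Bb nn, bb nn}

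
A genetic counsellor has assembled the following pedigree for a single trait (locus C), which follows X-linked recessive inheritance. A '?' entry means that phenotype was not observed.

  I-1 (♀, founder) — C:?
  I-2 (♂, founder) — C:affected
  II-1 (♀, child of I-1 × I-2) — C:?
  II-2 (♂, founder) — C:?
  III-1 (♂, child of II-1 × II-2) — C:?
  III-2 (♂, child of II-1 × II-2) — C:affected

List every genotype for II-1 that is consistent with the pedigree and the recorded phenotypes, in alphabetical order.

II-1 ∈ {X^CX^c, X^cX^c}

C/I-1 ? ·: X^CX^C|X^CX^c|X^cX^c
C/I-2 aff ·: X^cY
C/II-1 ? I-1×I-2: X^CX^c|X^cX^c
C/II-2 ? ·: X^CY|X^cY
C/III-1 ? II-1×II-2: X^CY|X^cY
C/III-2 aff II-1×II-2: X^cY
⇒ C over [I-1,I-2,II-1,II-2,III-1,III-2]: 12 consistent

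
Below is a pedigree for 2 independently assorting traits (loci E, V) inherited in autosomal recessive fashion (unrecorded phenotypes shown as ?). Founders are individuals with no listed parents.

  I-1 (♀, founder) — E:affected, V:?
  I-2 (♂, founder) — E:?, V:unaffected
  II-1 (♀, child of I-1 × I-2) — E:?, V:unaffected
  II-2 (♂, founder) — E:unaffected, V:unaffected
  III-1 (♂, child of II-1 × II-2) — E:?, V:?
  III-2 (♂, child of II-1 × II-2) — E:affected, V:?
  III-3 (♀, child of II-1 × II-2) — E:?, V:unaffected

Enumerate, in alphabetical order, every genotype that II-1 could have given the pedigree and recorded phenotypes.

II-1 ∈ {Ee VV, Ee Vv, ee VV, ee Vv}

E/I-1 aff ·: ee
E/I-2 ? ·: EE|Ee|ee
E/II-1 ? I-1×I-2: Ee|ee
E/II-2 un ·: Ee
E/III-1 ? II-1×II-2: EE|Ee|ee
E/III-2 aff II-1×II-2: ee
E/III-3 ? II-1×II-2: EE|Ee|ee
⇒ E over [I-1,I-2,II-1,II-2,III-1,III-2,III-3]: 26 consistent
V/I-1 ? ·: VV|Vv|vv
V/I-2 un ·: VV|Vv
V/II-1 un I-1×I-2: VV|Vv
V/II-2 un ·: VV|Vv
V/III-1 ? II-1×II-2: VV|Vv|vv
V/III-2 ? II-1×II-2: VV|Vv|vv
V/III-3 un II-1×II-2: VV|Vv
⇒ V over [I-1,I-2,II-1,II-2,III-1,III-2,III-3]: 166 consistent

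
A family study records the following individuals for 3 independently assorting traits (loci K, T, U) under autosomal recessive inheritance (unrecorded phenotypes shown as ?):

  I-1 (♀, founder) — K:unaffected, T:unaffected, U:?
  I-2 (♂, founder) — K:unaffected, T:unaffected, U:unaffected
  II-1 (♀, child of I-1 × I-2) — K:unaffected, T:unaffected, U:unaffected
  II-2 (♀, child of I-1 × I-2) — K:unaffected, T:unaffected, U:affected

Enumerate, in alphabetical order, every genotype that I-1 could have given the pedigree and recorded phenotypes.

I-1 ∈ {KK TT Uu, KK TT uu, KK Tt Uu, KK Tt uu, Kk TT Uu, Kk TT uu, Kk Tt Uu, Kk Tt uu}

K/I-1 un ·: KK|Kk
K/I-2 un ·: KK|Kk
K/II-1 un I-1×I-2: KK|Kk
K/II-2 un I-1×I-2: KK|Kk
⇒ K over [I-1,I-2,II-1,II-2]: 13 consistent
T/I-1 un ·: TT|Tt
T/I-2 un ·: TT|Tt
T/II-1 un I-1×I-2: TT|Tt
T/II-2 un I-1×I-2: TT|Tt
⇒ T over [I-1,I-2,II-1,II-2]: 13 consistent
U/I-1 ? ·: Uu|uu
U/I-2 un ·: Uu
U/II-1 un I-1×I-2: UU|Uu
U/II-2 aff I-1×I-2: uu
⇒ U over [I-1,I-2,II-1,II-2]: 3 consistent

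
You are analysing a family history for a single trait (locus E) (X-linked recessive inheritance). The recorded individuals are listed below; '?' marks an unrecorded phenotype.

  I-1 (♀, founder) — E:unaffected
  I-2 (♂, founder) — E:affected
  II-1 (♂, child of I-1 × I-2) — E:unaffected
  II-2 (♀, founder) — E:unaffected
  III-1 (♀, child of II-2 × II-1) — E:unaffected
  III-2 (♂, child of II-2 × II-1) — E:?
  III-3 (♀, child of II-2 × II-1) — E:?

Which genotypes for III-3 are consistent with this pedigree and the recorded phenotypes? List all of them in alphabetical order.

III-3 ∈ {X^EX^E, X^EX^e}

E/I-1 un ·: X^EX^E|X^EX^e
E/I-2 aff ·: X^eY
E/II-1 un I-1×I-2: X^EY
E/II-2 un ·: X^EX^E|X^EX^e
E/III-1 un II-2×II-1: X^EX^E|X^EX^e
E/III-2 ? II-2×II-1: X^EY|X^eY
E/III-3 ? II-2×II-1: X^EX^E|X^EX^e
⇒ E over [I-1,I-2,II-1,II-2,III-1,III-2,III-3]: 18 consistent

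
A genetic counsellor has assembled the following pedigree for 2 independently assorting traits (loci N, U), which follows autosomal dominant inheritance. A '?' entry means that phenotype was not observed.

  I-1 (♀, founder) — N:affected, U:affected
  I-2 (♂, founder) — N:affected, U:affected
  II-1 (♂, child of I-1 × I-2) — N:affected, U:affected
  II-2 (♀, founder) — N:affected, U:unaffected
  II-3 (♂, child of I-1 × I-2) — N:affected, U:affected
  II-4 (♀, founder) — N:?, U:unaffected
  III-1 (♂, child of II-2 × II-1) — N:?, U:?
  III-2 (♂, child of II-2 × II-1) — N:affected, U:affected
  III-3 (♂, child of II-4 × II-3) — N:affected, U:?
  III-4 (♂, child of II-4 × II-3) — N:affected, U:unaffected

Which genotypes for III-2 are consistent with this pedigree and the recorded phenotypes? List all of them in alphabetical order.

N/I-1 aff ·: Nn|NN
N/I-2 aff ·: Nn|NN
N/II-1 aff I-1×I-2: Nn|NN
N/II-2 aff ·: Nn|NN
N/II-3 aff I-1×I-2: Nn|NN
N/II-4 ? ·: nn|Nn|NN
N/III-1 ? II-2×II-1: nn|Nn|NN
N/III-2 aff II-2×II-1: Nn|NN
N/III-3 aff II-4×II-3: Nn|NN
N/III-4 aff II-4×II-3: Nn|NN
⇒ N over [I-1,I-2,II-1,II-2,II-3,II-4,III-1,III-2,III-3,III-4]: 705 consistent
U/I-1 aff ·: Uu|UU
U/I-2 aff ·: Uu|UU
U/II-1 aff I-1×I-2: Uu|UU
U/II-2 un ·: uu
U/II-3 aff I-1×I-2: Uu
U/II-4 un ·: uu
U/III-1 ? II-2×II-1: uu|Uu
U/III-2 aff II-2×II-1: Uu
U/III-3 ? II-4×II-3: uu|Uu
U/III-4 un II-4×II-3: uu
⇒ U over [I-1,I-2,II-1,II-2,II-3,II-4,III-1,III-2,III-3,III-4]: 18 consistent

III-2 ∈ {NN Uu, Nn Uu}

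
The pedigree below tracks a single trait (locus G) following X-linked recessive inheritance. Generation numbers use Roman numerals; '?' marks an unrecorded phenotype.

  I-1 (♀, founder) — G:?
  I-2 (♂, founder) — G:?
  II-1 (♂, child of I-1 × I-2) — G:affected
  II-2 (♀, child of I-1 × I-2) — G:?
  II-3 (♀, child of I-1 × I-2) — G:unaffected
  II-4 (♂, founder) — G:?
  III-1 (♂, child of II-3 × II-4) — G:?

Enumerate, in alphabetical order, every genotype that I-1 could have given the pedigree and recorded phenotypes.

G/I-1 ? ·: X^GX^g|X^gX^g
G/I-2 ? ·: X^GY|X^gY
G/II-1 aff I-1×I-2: X^gY
G/II-2 ? I-1×I-2: X^GX^G|X^GX^g|X^gX^g
G/II-3 un I-1×I-2: X^GX^G|X^GX^g
G/II-4 ? ·: X^GY|X^gY
G/III-1 ? II-3×II-4: X^GY|X^gY
⇒ G over [I-1,I-2,II-1,II-2,II-3,II-4,III-1]: 24 consistent

I-1 ∈ {X^GX^g, X^gX^g}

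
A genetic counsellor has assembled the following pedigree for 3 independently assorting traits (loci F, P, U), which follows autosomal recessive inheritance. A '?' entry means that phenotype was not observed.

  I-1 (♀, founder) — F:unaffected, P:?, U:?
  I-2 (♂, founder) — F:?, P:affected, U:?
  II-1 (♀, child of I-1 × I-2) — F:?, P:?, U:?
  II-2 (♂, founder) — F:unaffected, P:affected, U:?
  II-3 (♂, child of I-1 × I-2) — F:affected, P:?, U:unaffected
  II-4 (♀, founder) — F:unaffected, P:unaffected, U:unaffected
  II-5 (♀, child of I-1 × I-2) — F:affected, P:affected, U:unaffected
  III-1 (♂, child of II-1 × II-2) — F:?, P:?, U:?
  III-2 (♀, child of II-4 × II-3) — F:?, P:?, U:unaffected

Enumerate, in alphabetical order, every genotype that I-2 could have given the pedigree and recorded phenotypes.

F/I-1 un ·: Ff
F/I-2 ? ·: Ff|ff
F/II-1 ? I-1×I-2: FF|Ff|ff
F/II-2 un ·: FF|Ff
F/II-3 aff I-1×I-2: ff
F/II-4 un ·: FF|Ff
F/II-5 aff I-1×I-2: ff
F/III-1 ? II-1×II-2: FF|Ff|ff
F/III-2 ? II-4×II-3: Ff|ff
⇒ F over [I-1,I-2,II-1,II-2,II-3,II-4,II-5,III-1,III-2]: 57 consistent
P/I-1 ? ·: Pp|pp
P/I-2 aff ·: pp
P/II-1 ? I-1×I-2: Pp|pp
P/II-2 aff ·: pp
P/II-3 ? I-1×I-2: Pp|pp
P/II-4 un ·: PP|Pp
P/II-5 aff I-1×I-2: pp
P/III-1 ? II-1×II-2: Pp|pp
P/III-2 ? II-4×II-3: PP|Pp|pp
⇒ P over [I-1,I-2,II-1,II-2,II-3,II-4,II-5,III-1,III-2]: 27 consistent
U/I-1 ? ·: UU|Uu|uu
U/I-2 ? ·: UU|Uu|uu
U/II-1 ? I-1×I-2: UU|Uu|uu
U/II-2 ? ·: UU|Uu|uu
U/II-3 un I-1×I-2: UU|Uu
U/II-4 un ·: UU|Uu
U/II-5 un I-1×I-2: UU|Uu
U/III-1 ? II-1×II-2: UU|Uu|uu
U/III-2 un II-4×II-3: UU|Uu
⇒ U over [I-1,I-2,II-1,II-2,II-3,II-4,II-5,III-1,III-2]: 674 consistent

I-2 ∈ {Ff pp UU, Ff pp Uu, Ff pp uu, ff pp UU, ff pp Uu, ff pp uu}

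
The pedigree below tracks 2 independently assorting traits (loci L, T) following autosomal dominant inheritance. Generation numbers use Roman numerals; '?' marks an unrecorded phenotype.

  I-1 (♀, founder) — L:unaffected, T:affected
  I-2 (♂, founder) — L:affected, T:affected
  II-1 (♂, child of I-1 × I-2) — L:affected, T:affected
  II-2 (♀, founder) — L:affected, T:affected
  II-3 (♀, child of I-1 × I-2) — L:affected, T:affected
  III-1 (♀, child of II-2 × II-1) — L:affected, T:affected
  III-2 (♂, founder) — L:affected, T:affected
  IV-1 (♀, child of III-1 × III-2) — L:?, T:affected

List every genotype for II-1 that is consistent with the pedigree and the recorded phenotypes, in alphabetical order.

L/I-1 un ·: ll
L/I-2 aff ·: Ll|LL
L/II-1 aff I-1×I-2: Ll
L/II-2 aff ·: Ll|LL
L/II-3 aff I-1×I-2: Ll
L/III-1 aff II-2×II-1: Ll|LL
L/III-2 aff ·: Ll|LL
L/IV-1 ? III-1×III-2: ll|Ll|LL
⇒ L over [I-1,I-2,II-1,II-2,II-3,III-1,III-2,IV-1]: 32 consistent
T/I-1 aff ·: Tt|TT
T/I-2 aff ·: Tt|TT
T/II-1 aff I-1×I-2: Tt|TT
T/II-2 aff ·: Tt|TT
T/II-3 aff I-1×I-2: Tt|TT
T/III-1 aff II-2×II-1: Tt|TT
T/III-2 aff ·: Tt|TT
T/IV-1 aff III-1×III-2: Tt|TT
⇒ T over [I-1,I-2,II-1,II-2,II-3,III-1,III-2,IV-1]: 154 consistent

II-1 ∈ {Ll TT, Ll Tt}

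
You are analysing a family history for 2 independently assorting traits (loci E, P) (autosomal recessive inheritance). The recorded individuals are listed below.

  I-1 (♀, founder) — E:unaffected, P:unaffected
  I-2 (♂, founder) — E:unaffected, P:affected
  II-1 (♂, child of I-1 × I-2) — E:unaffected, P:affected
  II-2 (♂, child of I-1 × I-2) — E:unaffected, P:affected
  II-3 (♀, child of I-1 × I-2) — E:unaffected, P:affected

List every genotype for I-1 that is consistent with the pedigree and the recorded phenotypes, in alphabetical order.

I-1 ∈ {EE Pp, Ee Pp}

E/I-1 un ·: EE|Ee
E/I-2 un ·: EE|Ee
E/II-1 un I-1×I-2: EE|Ee
E/II-2 un I-1×I-2: EE|Ee
E/II-3 un I-1×I-2: EE|Ee
⇒ E over [I-1,I-2,II-1,II-2,II-3]: 25 consistent
P/I-1 un ·: Pp
P/I-2 aff ·: pp
P/II-1 aff I-1×I-2: pp
P/II-2 aff I-1×I-2: pp
P/II-3 aff I-1×I-2: pp
⇒ P over [I-1,I-2,II-1,II-2,II-3]: 1 consistent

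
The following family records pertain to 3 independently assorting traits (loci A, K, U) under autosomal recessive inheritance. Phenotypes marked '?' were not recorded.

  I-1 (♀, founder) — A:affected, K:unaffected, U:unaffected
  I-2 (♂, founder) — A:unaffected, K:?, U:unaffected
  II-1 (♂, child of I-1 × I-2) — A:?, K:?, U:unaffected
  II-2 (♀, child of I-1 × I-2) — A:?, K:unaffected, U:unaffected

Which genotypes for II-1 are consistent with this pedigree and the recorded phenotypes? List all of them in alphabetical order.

A/I-1 aff ·: aa
A/I-2 un ·: AA|Aa
A/II-1 ? I-1×I-2: Aa|aa
A/II-2 ? I-1×I-2: Aa|aa
⇒ A over [I-1,I-2,II-1,II-2]: 5 consistent
K/I-1 un ·: KK|Kk
K/I-2 ? ·: KK|Kk|kk
K/II-1 ? I-1×I-2: KK|Kk|kk
K/II-2 un I-1×I-2: KK|Kk
⇒ K over [I-1,I-2,II-1,II-2]: 18 consistent
U/I-1 un ·: UU|Uu
U/I-2 un ·: UU|Uu
U/II-1 un I-1×I-2: UU|Uu
U/II-2 un I-1×I-2: UU|Uu
⇒ U over [I-1,I-2,II-1,II-2]: 13 consistent

II-1 ∈ {Aa KK UU, Aa KK Uu, Aa Kk UU, Aa Kk Uu, Aa kk UU, Aa kk Uu, aa KK UU, aa KK Uu, aa Kk UU, aa Kk Uu, aa kk UU, aa kk Uu}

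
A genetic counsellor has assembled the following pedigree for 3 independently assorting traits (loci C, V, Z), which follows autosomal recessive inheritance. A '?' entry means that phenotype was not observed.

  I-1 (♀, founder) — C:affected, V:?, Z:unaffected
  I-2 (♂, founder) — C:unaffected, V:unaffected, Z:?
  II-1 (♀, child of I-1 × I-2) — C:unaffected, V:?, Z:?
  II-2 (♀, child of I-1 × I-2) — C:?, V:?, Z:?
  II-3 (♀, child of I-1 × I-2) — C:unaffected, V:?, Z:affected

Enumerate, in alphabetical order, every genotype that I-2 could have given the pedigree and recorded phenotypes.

C/I-1 aff ·: cc
C/I-2 un ·: CC|Cc
C/II-1 un I-1×I-2: Cc
C/II-2 ? I-1×I-2: Cc|cc
C/II-3 un I-1×I-2: Cc
⇒ C over [I-1,I-2,II-1,II-2,II-3]: 3 consistent
V/I-1 ? ·: VV|Vv|vv
V/I-2 un ·: VV|Vv
V/II-1 ? I-1×I-2: VV|Vv|vv
V/II-2 ? I-1×I-2: VV|Vv|vv
V/II-3 ? I-1×I-2: VV|Vv|vv
⇒ V over [I-1,I-2,II-1,II-2,II-3]: 53 consistent
Z/I-1 un ·: Zz
Z/I-2 ? ·: Zz|zz
Z/II-1 ? I-1×I-2: ZZ|Zz|zz
Z/II-2 ? I-1×I-2: ZZ|Zz|zz
Z/II-3 aff I-1×I-2: zz
⇒ Z over [I-1,I-2,II-1,II-2,II-3]: 13 consistent

I-2 ∈ {CC VV Zz, CC VV zz, CC Vv Zz, CC Vv zz, Cc VV Zz, Cc VV zz, Cc Vv Zz, Cc Vv zz}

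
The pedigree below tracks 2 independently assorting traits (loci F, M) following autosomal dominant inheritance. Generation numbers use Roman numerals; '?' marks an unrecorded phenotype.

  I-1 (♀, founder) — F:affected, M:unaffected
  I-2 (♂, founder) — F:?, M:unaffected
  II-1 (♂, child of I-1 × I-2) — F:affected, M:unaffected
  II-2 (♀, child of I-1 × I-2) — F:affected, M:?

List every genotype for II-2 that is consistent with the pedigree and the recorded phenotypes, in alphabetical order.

II-2 ∈ {FF mm, Ff mm}

F/I-1 aff ·: Ff|FF
F/I-2 ? ·: ff|Ff|FF
F/II-1 aff I-1×I-2: Ff|FF
F/II-2 aff I-1×I-2: Ff|FF
⇒ F over [I-1,I-2,II-1,II-2]: 15 consistent
M/I-1 un ·: mm
M/I-2 un ·: mm
M/II-1 un I-1×I-2: mm
M/II-2 ? I-1×I-2: mm
⇒ M over [I-1,I-2,II-1,II-2]: 1 consistent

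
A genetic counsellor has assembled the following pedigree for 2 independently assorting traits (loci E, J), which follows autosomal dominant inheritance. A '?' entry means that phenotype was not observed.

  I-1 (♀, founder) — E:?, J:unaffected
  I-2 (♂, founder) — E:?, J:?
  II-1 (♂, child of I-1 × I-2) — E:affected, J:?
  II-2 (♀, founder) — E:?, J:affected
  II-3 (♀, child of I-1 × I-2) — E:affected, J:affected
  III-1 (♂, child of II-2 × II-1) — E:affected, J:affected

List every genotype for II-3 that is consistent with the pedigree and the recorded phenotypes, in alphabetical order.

E/I-1 ? ·: ee|Ee|EE
E/I-2 ? ·: ee|Ee|EE
E/II-1 aff I-1×I-2: Ee|EE
E/II-2 ? ·: ee|Ee|EE
E/II-3 aff I-1×I-2: Ee|EE
E/III-1 aff II-2×II-1: Ee|EE
⇒ E over [I-1,I-2,II-1,II-2,II-3,III-1]: 78 consistent
J/I-1 un ·: jj
J/I-2 ? ·: Jj|JJ
J/II-1 ? I-1×I-2: jj|Jj
J/II-2 aff ·: Jj|JJ
J/II-3 aff I-1×I-2: Jj
J/III-1 aff II-2×II-1: Jj|JJ
⇒ J over [I-1,I-2,II-1,II-2,II-3,III-1]: 10 consistent

II-3 ∈ {EE Jj, Ee Jj}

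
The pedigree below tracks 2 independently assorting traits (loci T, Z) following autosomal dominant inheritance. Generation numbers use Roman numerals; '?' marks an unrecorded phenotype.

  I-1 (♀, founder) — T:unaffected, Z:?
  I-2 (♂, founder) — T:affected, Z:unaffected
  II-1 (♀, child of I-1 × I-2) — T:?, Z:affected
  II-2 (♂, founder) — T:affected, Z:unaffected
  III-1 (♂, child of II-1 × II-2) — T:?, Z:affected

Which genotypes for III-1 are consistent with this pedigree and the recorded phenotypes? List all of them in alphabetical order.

III-1 ∈ {TT Zz, Tt Zz, tt Zz}

T/I-1 un ·: tt
T/I-2 aff ·: Tt|TT
T/II-1 ? I-1×I-2: tt|Tt
T/II-2 aff ·: Tt|TT
T/III-1 ? II-1×II-2: tt|Tt|TT
⇒ T over [I-1,I-2,II-1,II-2,III-1]: 13 consistent
Z/I-1 ? ·: Zz|ZZ
Z/I-2 un ·: zz
Z/II-1 aff I-1×I-2: Zz
Z/II-2 un ·: zz
Z/III-1 aff II-1×II-2: Zz
⇒ Z over [I-1,I-2,II-1,II-2,III-1]: 2 consistent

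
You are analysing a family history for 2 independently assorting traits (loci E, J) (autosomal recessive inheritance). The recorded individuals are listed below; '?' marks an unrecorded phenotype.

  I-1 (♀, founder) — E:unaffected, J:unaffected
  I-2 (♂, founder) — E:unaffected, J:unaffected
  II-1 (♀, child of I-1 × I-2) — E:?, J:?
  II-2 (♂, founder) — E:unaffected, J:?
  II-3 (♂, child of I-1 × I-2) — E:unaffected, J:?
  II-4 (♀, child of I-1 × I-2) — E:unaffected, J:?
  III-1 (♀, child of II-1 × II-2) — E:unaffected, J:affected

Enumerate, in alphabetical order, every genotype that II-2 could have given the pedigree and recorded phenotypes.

E/I-1 un ·: EE|Ee
E/I-2 un ·: EE|Ee
E/II-1 ? I-1×I-2: EE|Ee|ee
E/II-2 un ·: EE|Ee
E/II-3 un I-1×I-2: EE|Ee
E/II-4 un I-1×I-2: EE|Ee
E/III-1 un II-1×II-2: EE|Ee
⇒ E over [I-1,I-2,II-1,II-2,II-3,II-4,III-1]: 95 consistent
J/I-1 un ·: JJ|Jj
J/I-2 un ·: JJ|Jj
J/II-1 ? I-1×I-2: Jj|jj
J/II-2 ? ·: Jj|jj
J/II-3 ? I-1×I-2: JJ|Jj|jj
J/II-4 ? I-1×I-2: JJ|Jj|jj
J/III-1 aff II-1×II-2: jj
⇒ J over [I-1,I-2,II-1,II-2,II-3,II-4,III-1]: 52 consistent

II-2 ∈ {EE Jj, EE jj, Ee Jj, Ee jj}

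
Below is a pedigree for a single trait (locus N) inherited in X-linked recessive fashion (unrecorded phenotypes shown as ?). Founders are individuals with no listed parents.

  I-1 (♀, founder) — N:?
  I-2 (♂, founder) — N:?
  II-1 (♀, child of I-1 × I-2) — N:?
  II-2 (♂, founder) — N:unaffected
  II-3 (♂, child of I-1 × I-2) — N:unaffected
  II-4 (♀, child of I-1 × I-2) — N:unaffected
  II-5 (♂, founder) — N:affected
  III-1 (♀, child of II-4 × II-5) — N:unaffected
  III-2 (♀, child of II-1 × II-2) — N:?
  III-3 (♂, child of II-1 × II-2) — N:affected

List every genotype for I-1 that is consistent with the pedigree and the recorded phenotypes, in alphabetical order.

I-1 ∈ {X^NX^N, X^NX^n}

N/I-1 ? ·: X^NX^N|X^NX^n
N/I-2 ? ·: X^NY|X^nY
N/II-1 ? I-1×I-2: X^NX^n|X^nX^n
N/II-2 un ·: X^NY
N/II-3 un I-1×I-2: X^NY
N/II-4 un I-1×I-2: X^NX^N|X^NX^n
N/II-5 aff ·: X^nY
N/III-1 un II-4×II-5: X^NX^n
N/III-2 ? II-1×II-2: X^NX^N|X^NX^n
N/III-3 aff II-1×II-2: X^nY
⇒ N over [I-1,I-2,II-1,II-2,II-3,II-4,II-5,III-1,III-2,III-3]: 9 consistent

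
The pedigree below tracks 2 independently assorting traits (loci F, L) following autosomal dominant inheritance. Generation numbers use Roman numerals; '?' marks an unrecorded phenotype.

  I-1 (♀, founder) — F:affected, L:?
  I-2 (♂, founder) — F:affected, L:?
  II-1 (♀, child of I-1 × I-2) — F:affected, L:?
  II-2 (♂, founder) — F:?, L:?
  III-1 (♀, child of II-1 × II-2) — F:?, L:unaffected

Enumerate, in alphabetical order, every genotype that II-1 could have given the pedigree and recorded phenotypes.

II-1 ∈ {FF Ll, FF ll, Ff Ll, Ff ll}

F/I-1 aff ·: Ff|FF
F/I-2 aff ·: Ff|FF
F/II-1 aff I-1×I-2: Ff|FF
F/II-2 ? ·: ff|Ff|FF
F/III-1 ? II-1×II-2: ff|Ff|FF
⇒ F over [I-1,I-2,II-1,II-2,III-1]: 37 consistent
L/I-1 ? ·: ll|Ll|LL
L/I-2 ? ·: ll|Ll|LL
L/II-1 ? I-1×I-2: ll|Ll
L/II-2 ? ·: ll|Ll
L/III-1 un II-1×II-2: ll
⇒ L over [I-1,I-2,II-1,II-2,III-1]: 22 consistent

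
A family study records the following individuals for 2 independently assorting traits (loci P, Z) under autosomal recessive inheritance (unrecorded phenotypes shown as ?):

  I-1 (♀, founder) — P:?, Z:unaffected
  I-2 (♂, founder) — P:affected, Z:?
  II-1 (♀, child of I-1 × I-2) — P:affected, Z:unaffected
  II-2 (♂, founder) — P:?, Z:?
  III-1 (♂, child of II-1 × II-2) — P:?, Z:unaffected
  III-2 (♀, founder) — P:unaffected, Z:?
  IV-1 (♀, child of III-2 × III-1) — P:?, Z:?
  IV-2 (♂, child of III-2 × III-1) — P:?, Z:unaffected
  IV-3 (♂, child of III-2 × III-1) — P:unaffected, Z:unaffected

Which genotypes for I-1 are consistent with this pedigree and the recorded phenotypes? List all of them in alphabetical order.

I-1 ∈ {Pp ZZ, Pp Zz, pp ZZ, pp Zz}

P/I-1 ? ·: Pp|pp
P/I-2 aff ·: pp
P/II-1 aff I-1×I-2: pp
P/II-2 ? ·: PP|Pp|pp
P/III-1 ? II-1×II-2: Pp|pp
P/III-2 un ·: PP|Pp
P/IV-1 ? III-2×III-1: PP|Pp|pp
P/IV-2 ? III-2×III-1: PP|Pp|pp
P/IV-3 un III-2×III-1: PP|Pp
⇒ P over [I-1,I-2,II-1,II-2,III-1,III-2,IV-1,IV-2,IV-3]: 124 consistent
Z/I-1 un ·: ZZ|Zz
Z/I-2 ? ·: ZZ|Zz|zz
Z/II-1 un I-1×I-2: ZZ|Zz
Z/II-2 ? ·: ZZ|Zz|zz
Z/III-1 un II-1×II-2: ZZ|Zz
Z/III-2 ? ·: ZZ|Zz|zz
Z/IV-1 ? III-2×III-1: ZZ|Zz|zz
Z/IV-2 un III-2×III-1: ZZ|Zz
Z/IV-3 un III-2×III-1: ZZ|Zz
⇒ Z over [I-1,I-2,II-1,II-2,III-1,III-2,IV-1,IV-2,IV-3]: 686 consistent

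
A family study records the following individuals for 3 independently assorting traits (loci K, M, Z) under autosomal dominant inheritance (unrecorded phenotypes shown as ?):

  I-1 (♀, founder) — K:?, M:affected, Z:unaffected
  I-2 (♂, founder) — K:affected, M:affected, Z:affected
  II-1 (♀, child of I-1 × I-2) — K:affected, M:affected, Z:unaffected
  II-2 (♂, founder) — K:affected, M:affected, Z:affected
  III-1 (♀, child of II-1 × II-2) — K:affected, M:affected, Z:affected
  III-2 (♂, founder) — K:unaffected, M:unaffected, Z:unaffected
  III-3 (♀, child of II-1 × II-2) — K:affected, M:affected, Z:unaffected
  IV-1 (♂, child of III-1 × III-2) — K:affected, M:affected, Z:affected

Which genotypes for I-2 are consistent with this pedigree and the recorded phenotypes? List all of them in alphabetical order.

I-2 ∈ {KK MM Zz, KK Mm Zz, Kk MM Zz, Kk Mm Zz}

K/I-1 ? ·: kk|Kk|KK
K/I-2 aff ·: Kk|KK
K/II-1 aff I-1×I-2: Kk|KK
K/II-2 aff ·: Kk|KK
K/III-1 aff II-1×II-2: Kk|KK
K/III-2 un ·: kk
K/III-3 aff II-1×II-2: Kk|KK
K/IV-1 aff III-1×III-2: Kk
⇒ K over [I-1,I-2,II-1,II-2,III-1,III-2,III-3,IV-1]: 60 consistent
M/I-1 aff ·: Mm|MM
M/I-2 aff ·: Mm|MM
M/II-1 aff I-1×I-2: Mm|MM
M/II-2 aff ·: Mm|MM
M/III-1 aff II-1×II-2: Mm|MM
M/III-2 un ·: mm
M/III-3 aff II-1×II-2: Mm|MM
M/IV-1 aff III-1×III-2: Mm
⇒ M over [I-1,I-2,II-1,II-2,III-1,III-2,III-3,IV-1]: 44 consistent
Z/I-1 un ·: zz
Z/I-2 aff ·: Zz
Z/II-1 un I-1×I-2: zz
Z/II-2 aff ·: Zz
Z/III-1 aff II-1×II-2: Zz
Z/III-2 un ·: zz
Z/III-3 un II-1×II-2: zz
Z/IV-1 aff III-1×III-2: Zz
⇒ Z over [I-1,I-2,II-1,II-2,III-1,III-2,III-3,IV-1]: 1 consistent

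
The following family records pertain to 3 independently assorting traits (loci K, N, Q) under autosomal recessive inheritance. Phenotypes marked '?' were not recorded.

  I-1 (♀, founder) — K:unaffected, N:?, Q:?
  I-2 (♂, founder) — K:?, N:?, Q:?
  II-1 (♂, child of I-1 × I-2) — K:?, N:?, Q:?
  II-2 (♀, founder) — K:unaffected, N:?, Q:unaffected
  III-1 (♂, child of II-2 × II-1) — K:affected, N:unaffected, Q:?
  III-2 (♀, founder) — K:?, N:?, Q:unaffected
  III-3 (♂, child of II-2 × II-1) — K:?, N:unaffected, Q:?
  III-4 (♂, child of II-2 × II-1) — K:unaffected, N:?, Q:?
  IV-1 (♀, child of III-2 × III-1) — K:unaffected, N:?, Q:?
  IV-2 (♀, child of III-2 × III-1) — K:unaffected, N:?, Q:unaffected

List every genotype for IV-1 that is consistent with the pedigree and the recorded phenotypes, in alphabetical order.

IV-1 ∈ {Kk NN QQ, Kk NN Qq, Kk NN qq, Kk Nn QQ, Kk Nn Qq, Kk Nn qq, Kk nn QQ, Kk nn Qq, Kk nn qq}

K/I-1 un ·: KK|Kk
K/I-2 ? ·: KK|Kk|kk
K/II-1 ? I-1×I-2: Kk|kk
K/II-2 un ·: Kk
K/III-1 aff II-2×II-1: kk
K/III-2 ? ·: KK|Kk
K/III-3 ? II-2×II-1: KK|Kk|kk
K/III-4 un II-2×II-1: KK|Kk
K/IV-1 un III-2×III-1: Kk
K/IV-2 un III-2×III-1: Kk
⇒ K over [I-1,I-2,II-1,II-2,III-1,III-2,III-3,III-4,IV-1,IV-2]: 68 consistent
N/I-1 ? ·: NN|Nn|nn
N/I-2 ? ·: NN|Nn|nn
N/II-1 ? I-1×I-2: NN|Nn|nn
N/II-2 ? ·: NN|Nn|nn
N/III-1 un II-2×II-1: NN|Nn
N/III-2 ? ·: NN|Nn|nn
N/III-3 un II-2×II-1: NN|Nn
N/III-4 ? II-2×II-1: NN|Nn|nn
N/IV-1 ? III-2×III-1: NN|Nn|nn
N/IV-2 ? III-2×III-1: NN|Nn|nn
⇒ N over [I-1,I-2,II-1,II-2,III-1,III-2,III-3,III-4,IV-1,IV-2]: 2512 consistent
Q/I-1 ? ·: QQ|Qq|qq
Q/I-2 ? ·: QQ|Qq|qq
Q/II-1 ? I-1×I-2: QQ|Qq|qq
Q/II-2 un ·: QQ|Qq
Q/III-1 ? II-2×II-1: QQ|Qq|qq
Q/III-2 un ·: QQ|Qq
Q/III-3 ? II-2×II-1: QQ|Qq|qq
Q/III-4 ? II-2×II-1: QQ|Qq|qq
Q/IV-1 ? III-2×III-1: QQ|Qq|qq
Q/IV-2 un III-2×III-1: QQ|Qq
⇒ Q over [I-1,I-2,II-1,II-2,III-1,III-2,III-3,III-4,IV-1,IV-2]: 2062 consistent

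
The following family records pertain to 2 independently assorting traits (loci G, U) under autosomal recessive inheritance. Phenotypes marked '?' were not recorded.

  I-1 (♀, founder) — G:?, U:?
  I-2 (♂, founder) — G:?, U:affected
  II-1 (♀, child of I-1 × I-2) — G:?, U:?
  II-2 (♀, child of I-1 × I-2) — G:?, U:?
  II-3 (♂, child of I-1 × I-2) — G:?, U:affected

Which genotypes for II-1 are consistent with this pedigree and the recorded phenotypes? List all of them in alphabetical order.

G/I-1 ? ·: GG|Gg|gg
G/I-2 ? ·: GG|Gg|gg
G/II-1 ? I-1×I-2: GG|Gg|gg
G/II-2 ? I-1×I-2: GG|Gg|gg
G/II-3 ? I-1×I-2: GG|Gg|gg
⇒ G over [I-1,I-2,II-1,II-2,II-3]: 63 consistent
U/I-1 ? ·: Uu|uu
U/I-2 aff ·: uu
U/II-1 ? I-1×I-2: Uu|uu
U/II-2 ? I-1×I-2: Uu|uu
U/II-3 aff I-1×I-2: uu
⇒ U over [I-1,I-2,II-1,II-2,II-3]: 5 consistent

II-1 ∈ {GG Uu, GG uu, Gg Uu, Gg uu, gg Uu, gg uu}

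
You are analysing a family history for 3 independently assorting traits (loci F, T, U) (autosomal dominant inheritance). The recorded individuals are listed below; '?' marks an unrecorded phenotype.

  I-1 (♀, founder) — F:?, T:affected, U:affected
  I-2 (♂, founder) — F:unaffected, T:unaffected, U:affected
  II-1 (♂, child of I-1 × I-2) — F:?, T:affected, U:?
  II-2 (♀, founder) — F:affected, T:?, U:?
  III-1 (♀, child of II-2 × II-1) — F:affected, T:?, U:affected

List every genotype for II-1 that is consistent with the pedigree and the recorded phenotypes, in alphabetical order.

II-1 ∈ {Ff Tt UU, Ff Tt Uu, Ff Tt uu, ff Tt UU, ff Tt Uu, ff Tt uu}

F/I-1 ? ·: ff|Ff|FF
F/I-2 un ·: ff
F/II-1 ? I-1×I-2: ff|Ff
F/II-2 aff ·: Ff|FF
F/III-1 aff II-2×II-1: Ff|FF
⇒ F over [I-1,I-2,II-1,II-2,III-1]: 12 consistent
T/I-1 aff ·: Tt|TT
T/I-2 un ·: tt
T/II-1 aff I-1×I-2: Tt
T/II-2 ? ·: tt|Tt|TT
T/III-1 ? II-2×II-1: tt|Tt|TT
⇒ T over [I-1,I-2,II-1,II-2,III-1]: 14 consistent
U/I-1 aff ·: Uu|UU
U/I-2 aff ·: Uu|UU
U/II-1 ? I-1×I-2: uu|Uu|UU
U/II-2 ? ·: uu|Uu|UU
U/III-1 aff II-2×II-1: Uu|UU
⇒ U over [I-1,I-2,II-1,II-2,III-1]: 33 consistent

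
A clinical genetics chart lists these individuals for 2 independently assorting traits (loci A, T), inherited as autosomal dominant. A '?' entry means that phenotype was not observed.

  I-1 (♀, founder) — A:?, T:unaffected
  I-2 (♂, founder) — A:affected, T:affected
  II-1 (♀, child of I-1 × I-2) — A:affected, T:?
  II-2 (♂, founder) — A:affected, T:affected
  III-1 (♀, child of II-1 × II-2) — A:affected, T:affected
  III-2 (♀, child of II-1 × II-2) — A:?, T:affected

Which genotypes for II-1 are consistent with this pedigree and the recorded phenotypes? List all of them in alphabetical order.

A/I-1 ? ·: aa|Aa|AA
A/I-2 aff ·: Aa|AA
A/II-1 aff I-1×I-2: Aa|AA
A/II-2 aff ·: Aa|AA
A/III-1 aff II-1×II-2: Aa|AA
A/III-2 ? II-1×II-2: aa|Aa|AA
⇒ A over [I-1,I-2,II-1,II-2,III-1,III-2]: 70 consistent
T/I-1 un ·: tt
T/I-2 aff ·: Tt|TT
T/II-1 ? I-1×I-2: tt|Tt
T/II-2 aff ·: Tt|TT
T/III-1 aff II-1×II-2: Tt|TT
T/III-2 aff II-1×II-2: Tt|TT
⇒ T over [I-1,I-2,II-1,II-2,III-1,III-2]: 18 consistent

II-1 ∈ {AA Tt, AA tt, Aa Tt, Aa tt}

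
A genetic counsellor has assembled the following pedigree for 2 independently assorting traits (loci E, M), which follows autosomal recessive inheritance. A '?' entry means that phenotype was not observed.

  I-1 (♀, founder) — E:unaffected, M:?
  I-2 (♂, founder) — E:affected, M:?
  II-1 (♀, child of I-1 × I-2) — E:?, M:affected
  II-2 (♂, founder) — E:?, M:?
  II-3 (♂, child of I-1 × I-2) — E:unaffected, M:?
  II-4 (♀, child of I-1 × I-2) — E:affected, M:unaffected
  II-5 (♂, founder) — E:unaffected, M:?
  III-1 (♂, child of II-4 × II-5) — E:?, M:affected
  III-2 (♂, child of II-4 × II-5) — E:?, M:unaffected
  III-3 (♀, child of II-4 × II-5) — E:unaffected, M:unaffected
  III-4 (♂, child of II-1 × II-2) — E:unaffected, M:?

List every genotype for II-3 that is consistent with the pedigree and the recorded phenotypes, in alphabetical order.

II-3 ∈ {Ee MM, Ee Mm, Ee mm}

E/I-1 un ·: Ee
E/I-2 aff ·: ee
E/II-1 ? I-1×I-2: Ee|ee
E/II-2 ? ·: EE|Ee|ee
E/II-3 un I-1×I-2: Ee
E/II-4 aff I-1×I-2: ee
E/II-5 un ·: EE|Ee
E/III-1 ? II-4×II-5: Ee|ee
E/III-2 ? II-4×II-5: Ee|ee
E/III-3 un II-4×II-5: Ee
E/III-4 un II-1×II-2: EE|Ee
⇒ E over [I-1,I-2,II-1,II-2,II-3,II-4,II-5,III-1,III-2,III-3,III-4]: 35 consistent
M/I-1 ? ·: Mm|mm
M/I-2 ? ·: Mm|mm
M/II-1 aff I-1×I-2: mm
M/II-2 ? ·: MM|Mm|mm
M/II-3 ? I-1×I-2: MM|Mm|mm
M/II-4 un I-1×I-2: Mm
M/II-5 ? ·: Mm|mm
M/III-1 aff II-4×II-5: mm
M/III-2 un II-4×II-5: MM|Mm
M/III-3 un II-4×II-5: MM|Mm
M/III-4 ? II-1×II-2: Mm|mm
⇒ M over [I-1,I-2,II-1,II-2,II-3,II-4,II-5,III-1,III-2,III-3,III-4]: 140 consistent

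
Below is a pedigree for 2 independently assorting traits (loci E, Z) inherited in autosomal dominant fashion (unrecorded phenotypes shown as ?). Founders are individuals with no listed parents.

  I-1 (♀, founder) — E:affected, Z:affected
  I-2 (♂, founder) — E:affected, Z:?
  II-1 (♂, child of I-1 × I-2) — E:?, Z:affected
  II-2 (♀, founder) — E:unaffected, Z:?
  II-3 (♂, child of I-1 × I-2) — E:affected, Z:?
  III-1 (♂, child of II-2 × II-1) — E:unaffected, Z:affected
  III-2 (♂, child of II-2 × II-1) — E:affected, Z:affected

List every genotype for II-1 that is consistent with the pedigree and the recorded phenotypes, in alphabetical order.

E/I-1 aff ·: Ee|EE
E/I-2 aff ·: Ee|EE
E/II-1 ? I-1×I-2: Ee
E/II-2 un ·: ee
E/II-3 aff I-1×I-2: Ee|EE
E/III-1 un II-2×II-1: ee
E/III-2 aff II-2×II-1: Ee
⇒ E over [I-1,I-2,II-1,II-2,II-3,III-1,III-2]: 6 consistent
Z/I-1 aff ·: Zz|ZZ
Z/I-2 ? ·: zz|Zz|ZZ
Z/II-1 aff I-1×I-2: Zz|ZZ
Z/II-2 ? ·: zz|Zz|ZZ
Z/II-3 ? I-1×I-2: zz|Zz|ZZ
Z/III-1 aff II-2×II-1: Zz|ZZ
Z/III-2 aff II-2×II-1: Zz|ZZ
⇒ Z over [I-1,I-2,II-1,II-2,II-3,III-1,III-2]: 138 consistent

II-1 ∈ {Ee ZZ, Ee Zz}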